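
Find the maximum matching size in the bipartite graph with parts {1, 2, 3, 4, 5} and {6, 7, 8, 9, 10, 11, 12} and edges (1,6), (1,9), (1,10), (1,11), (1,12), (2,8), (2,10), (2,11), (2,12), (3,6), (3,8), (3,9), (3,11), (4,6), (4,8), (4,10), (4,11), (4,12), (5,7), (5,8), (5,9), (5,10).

Step 1: List the neighbors of each left vertex:
  1: 6, 9, 10, 11, 12
  2: 8, 10, 11, 12
  3: 6, 8, 9, 11
  4: 6, 8, 10, 11, 12
  5: 7, 8, 9, 10

Step 2: Greedily match left vertices, then look for augmenting paths:
  Match 1 -- 6
  Match 2 -- 8
  Match 3 -- 9
  Match 4 -- 10
  Match 5 -- 7
  No augmenting path remains.

Step 3: Verify this is maximum:
  Matching size 5 = min(|L|, |R|) = min(5, 7), which is an upper bound, so this matching is maximum.

Maximum matching: {(1,6), (2,8), (3,9), (4,10), (5,7)}
Size: 5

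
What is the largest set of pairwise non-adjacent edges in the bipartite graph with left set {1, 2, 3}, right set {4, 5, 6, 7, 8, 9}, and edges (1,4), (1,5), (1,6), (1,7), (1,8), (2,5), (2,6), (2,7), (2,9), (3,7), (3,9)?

Step 1: List the neighbors of each left vertex:
  1: 4, 5, 6, 7, 8
  2: 5, 6, 7, 9
  3: 7, 9

Step 2: Greedily match left vertices, then look for augmenting paths:
  Match 1 -- 4
  Match 2 -- 5
  Match 3 -- 7
  No augmenting path remains.

Step 3: Verify this is maximum:
  Matching size 3 = min(|L|, |R|) = min(3, 6), which is an upper bound, so this matching is maximum.

Maximum matching: {(1,4), (2,5), (3,7)}
Size: 3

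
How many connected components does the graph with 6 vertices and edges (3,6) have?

Step 1: Build adjacency list from edges:
  1: (none)
  2: (none)
  3: 6
  4: (none)
  5: (none)
  6: 3

Step 2: Run BFS/DFS from vertex 1:
  Visited: {1}
  Reached 1 of 6 vertices

Step 3: Only 1 of 6 vertices reached. Graph is disconnected.
Connected components: {1}, {2}, {3, 6}, {4}, {5}
Number of connected components: 5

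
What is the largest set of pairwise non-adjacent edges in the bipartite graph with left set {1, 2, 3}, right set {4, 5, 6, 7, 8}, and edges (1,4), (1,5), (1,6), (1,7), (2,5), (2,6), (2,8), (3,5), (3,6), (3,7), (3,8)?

Step 1: List the neighbors of each left vertex:
  1: 4, 5, 6, 7
  2: 5, 6, 8
  3: 5, 6, 7, 8

Step 2: Greedily match left vertices, then look for augmenting paths:
  Match 1 -- 4
  Match 2 -- 5
  Match 3 -- 6
  No augmenting path remains.

Step 3: Verify this is maximum:
  Matching size 3 = min(|L|, |R|) = min(3, 5), which is an upper bound, so this matching is maximum.

Maximum matching: {(1,4), (2,5), (3,6)}
Size: 3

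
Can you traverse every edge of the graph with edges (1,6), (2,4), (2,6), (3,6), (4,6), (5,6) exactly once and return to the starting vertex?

Step 1: Find the degree of each vertex:
  deg(1) = 1
  deg(2) = 2
  deg(3) = 1
  deg(4) = 2
  deg(5) = 1
  deg(6) = 5

Step 2: Count vertices with odd degree:
  Odd-degree vertices: 1, 3, 5, 6 (4 total)

Step 3: Apply Euler's theorem:
  - Eulerian circuit exists iff graph is connected and all vertices have even degree
  - Eulerian path exists iff graph is connected and has 0 or 2 odd-degree vertices

Graph has 4 odd-degree vertices (need 0 or 2).
Neither Eulerian path nor Eulerian circuit exists.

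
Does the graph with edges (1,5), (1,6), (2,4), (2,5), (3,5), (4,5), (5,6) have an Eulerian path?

Step 1: Find the degree of each vertex:
  deg(1) = 2
  deg(2) = 2
  deg(3) = 1
  deg(4) = 2
  deg(5) = 5
  deg(6) = 2

Step 2: Count vertices with odd degree:
  Odd-degree vertices: 3, 5 (2 total)

Step 3: Apply Euler's theorem:
  - Eulerian circuit exists iff graph is connected and all vertices have even degree
  - Eulerian path exists iff graph is connected and has 0 or 2 odd-degree vertices

Graph is connected with exactly 2 odd-degree vertices (3, 5).
Eulerian path exists (starting and ending at the odd-degree vertices), but no Eulerian circuit.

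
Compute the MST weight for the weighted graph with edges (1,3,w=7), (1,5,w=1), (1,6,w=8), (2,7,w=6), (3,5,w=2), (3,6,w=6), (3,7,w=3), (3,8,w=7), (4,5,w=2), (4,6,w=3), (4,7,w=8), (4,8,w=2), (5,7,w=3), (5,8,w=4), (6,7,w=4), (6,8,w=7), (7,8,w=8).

Apply Kruskal's algorithm (sort edges by weight, add if no cycle):

Sorted edges by weight:
  (1,5) w=1
  (3,5) w=2
  (4,5) w=2
  (4,8) w=2
  (3,7) w=3
  (4,6) w=3
  (5,7) w=3
  (5,8) w=4
  (6,7) w=4
  (2,7) w=6
  (3,6) w=6
  (1,3) w=7
  (3,8) w=7
  (6,8) w=7
  (1,6) w=8
  (4,7) w=8
  (7,8) w=8

Add edge (1,5) w=1 -- no cycle. Running total: 1
Add edge (3,5) w=2 -- no cycle. Running total: 3
Add edge (4,5) w=2 -- no cycle. Running total: 5
Add edge (4,8) w=2 -- no cycle. Running total: 7
Add edge (3,7) w=3 -- no cycle. Running total: 10
Add edge (4,6) w=3 -- no cycle. Running total: 13
Skip edge (5,7) w=3 -- would create cycle
Skip edge (5,8) w=4 -- would create cycle
Skip edge (6,7) w=4 -- would create cycle
Add edge (2,7) w=6 -- no cycle. Running total: 19

MST edges: (1,5,w=1), (3,5,w=2), (4,5,w=2), (4,8,w=2), (3,7,w=3), (4,6,w=3), (2,7,w=6)
Total MST weight: 1 + 2 + 2 + 2 + 3 + 3 + 6 = 19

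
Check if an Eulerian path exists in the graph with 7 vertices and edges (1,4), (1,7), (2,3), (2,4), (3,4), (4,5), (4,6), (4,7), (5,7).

Step 1: Find the degree of each vertex:
  deg(1) = 2
  deg(2) = 2
  deg(3) = 2
  deg(4) = 6
  deg(5) = 2
  deg(6) = 1
  deg(7) = 3

Step 2: Count vertices with odd degree:
  Odd-degree vertices: 6, 7 (2 total)

Step 3: Apply Euler's theorem:
  - Eulerian circuit exists iff graph is connected and all vertices have even degree
  - Eulerian path exists iff graph is connected and has 0 or 2 odd-degree vertices

Graph is connected with exactly 2 odd-degree vertices (6, 7).
Eulerian path exists (starting and ending at the odd-degree vertices), but no Eulerian circuit.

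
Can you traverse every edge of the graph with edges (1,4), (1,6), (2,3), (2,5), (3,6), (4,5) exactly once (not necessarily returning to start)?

Step 1: Find the degree of each vertex:
  deg(1) = 2
  deg(2) = 2
  deg(3) = 2
  deg(4) = 2
  deg(5) = 2
  deg(6) = 2

Step 2: Count vertices with odd degree:
  All vertices have even degree (0 odd-degree vertices)

Step 3: Apply Euler's theorem:
  - Eulerian circuit exists iff graph is connected and all vertices have even degree
  - Eulerian path exists iff graph is connected and has 0 or 2 odd-degree vertices

Graph is connected with 0 odd-degree vertices.
Both Eulerian circuit and Eulerian path exist.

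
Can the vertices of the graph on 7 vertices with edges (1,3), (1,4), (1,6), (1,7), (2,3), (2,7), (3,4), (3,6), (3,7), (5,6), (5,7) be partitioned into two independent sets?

Step 1: Attempt 2-coloring using BFS:
  Start at vertex 1, assign color 0
  Color vertex 3 with color 1 (neighbor of 1)
  Color vertex 4 with color 1 (neighbor of 1)
  Color vertex 6 with color 1 (neighbor of 1)
  Color vertex 7 with color 1 (neighbor of 1)
  Color vertex 2 with color 0 (neighbor of 3)

Step 2: Conflict found! Vertices 3 and 4 are adjacent but have the same color.
This means the graph contains an odd cycle.

The graph is NOT bipartite.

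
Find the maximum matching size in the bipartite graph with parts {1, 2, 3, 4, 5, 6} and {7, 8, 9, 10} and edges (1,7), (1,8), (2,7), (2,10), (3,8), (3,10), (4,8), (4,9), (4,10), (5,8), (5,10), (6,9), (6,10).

Step 1: List the neighbors of each left vertex:
  1: 7, 8
  2: 7, 10
  3: 8, 10
  4: 8, 9, 10
  5: 8, 10
  6: 9, 10

Step 2: Greedily match left vertices, then look for augmenting paths:
  Match 1 -- 7
  Match 2 -- 10
  Match 3 -- 8
  Match 4 -- 9
  No augmenting path remains.

Step 3: Verify this is maximum:
  Matching size 4 = min(|L|, |R|) = min(6, 4), which is an upper bound, so this matching is maximum.

Maximum matching: {(1,7), (2,10), (3,8), (4,9)}
Size: 4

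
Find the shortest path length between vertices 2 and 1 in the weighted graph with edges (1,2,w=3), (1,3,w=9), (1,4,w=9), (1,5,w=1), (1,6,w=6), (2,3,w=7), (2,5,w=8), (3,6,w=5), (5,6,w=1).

Step 1: Build adjacency list with weights:
  1: 2(w=3), 3(w=9), 4(w=9), 5(w=1), 6(w=6)
  2: 1(w=3), 3(w=7), 5(w=8)
  3: 1(w=9), 2(w=7), 6(w=5)
  4: 1(w=9)
  5: 1(w=1), 2(w=8), 6(w=1)
  6: 1(w=6), 3(w=5), 5(w=1)

Step 2: Apply Dijkstra's algorithm from vertex 2:
  Visit vertex 2 (distance=0)
    Update dist[1] = 3
    Update dist[3] = 7
    Update dist[5] = 8
  Visit vertex 1 (distance=3)
    Update dist[4] = 12
    Update dist[5] = 4
    Update dist[6] = 9

Step 3: Shortest path: 2 -> 1
Total weight: 3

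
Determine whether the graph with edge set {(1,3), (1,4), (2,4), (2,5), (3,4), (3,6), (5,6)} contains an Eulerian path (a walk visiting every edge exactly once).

Step 1: Find the degree of each vertex:
  deg(1) = 2
  deg(2) = 2
  deg(3) = 3
  deg(4) = 3
  deg(5) = 2
  deg(6) = 2

Step 2: Count vertices with odd degree:
  Odd-degree vertices: 3, 4 (2 total)

Step 3: Apply Euler's theorem:
  - Eulerian circuit exists iff graph is connected and all vertices have even degree
  - Eulerian path exists iff graph is connected and has 0 or 2 odd-degree vertices

Graph is connected with exactly 2 odd-degree vertices (3, 4).
Eulerian path exists (starting and ending at the odd-degree vertices), but no Eulerian circuit.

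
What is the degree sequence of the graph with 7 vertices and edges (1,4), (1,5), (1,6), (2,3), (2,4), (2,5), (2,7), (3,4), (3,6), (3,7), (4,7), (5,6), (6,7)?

Step 1: Count edges incident to each vertex:
  deg(1) = 3 (neighbors: 4, 5, 6)
  deg(2) = 4 (neighbors: 3, 4, 5, 7)
  deg(3) = 4 (neighbors: 2, 4, 6, 7)
  deg(4) = 4 (neighbors: 1, 2, 3, 7)
  deg(5) = 3 (neighbors: 1, 2, 6)
  deg(6) = 4 (neighbors: 1, 3, 5, 7)
  deg(7) = 4 (neighbors: 2, 3, 4, 6)

Step 2: Sort degrees in non-increasing order:
  Degrees: [3, 4, 4, 4, 3, 4, 4] -> sorted: [4, 4, 4, 4, 4, 3, 3]

Degree sequence: [4, 4, 4, 4, 4, 3, 3]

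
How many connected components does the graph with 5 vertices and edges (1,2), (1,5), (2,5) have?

Step 1: Build adjacency list from edges:
  1: 2, 5
  2: 1, 5
  3: (none)
  4: (none)
  5: 1, 2

Step 2: Run BFS/DFS from vertex 1:
  Visited: {1, 2, 5}
  Reached 3 of 5 vertices

Step 3: Only 3 of 5 vertices reached. Graph is disconnected.
Connected components: {1, 2, 5}, {3}, {4}
Number of connected components: 3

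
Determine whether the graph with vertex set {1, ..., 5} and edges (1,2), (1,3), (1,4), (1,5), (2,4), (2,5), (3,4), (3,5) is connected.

Step 1: Build adjacency list from edges:
  1: 2, 3, 4, 5
  2: 1, 4, 5
  3: 1, 4, 5
  4: 1, 2, 3
  5: 1, 2, 3

Step 2: Run BFS/DFS from vertex 1:
  Visited: {1, 2, 3, 4, 5}
  Reached 5 of 5 vertices

Step 3: All 5 vertices reached from vertex 1, so the graph is connected.
Answer: Yes, the graph is connected.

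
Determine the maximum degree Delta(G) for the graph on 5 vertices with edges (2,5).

Step 1: Count edges incident to each vertex:
  deg(1) = 0 (neighbors: none)
  deg(2) = 1 (neighbors: 5)
  deg(3) = 0 (neighbors: none)
  deg(4) = 0 (neighbors: none)
  deg(5) = 1 (neighbors: 2)

Step 2: Find maximum:
  max(0, 1, 0, 0, 1) = 1 (vertex 2)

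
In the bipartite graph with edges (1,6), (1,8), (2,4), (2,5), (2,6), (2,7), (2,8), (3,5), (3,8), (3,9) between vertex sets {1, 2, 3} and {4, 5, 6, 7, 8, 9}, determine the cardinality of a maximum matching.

Step 1: List the neighbors of each left vertex:
  1: 6, 8
  2: 4, 5, 6, 7, 8
  3: 5, 8, 9

Step 2: Greedily match left vertices, then look for augmenting paths:
  Match 1 -- 6
  Match 2 -- 4
  Match 3 -- 5
  No augmenting path remains.

Step 3: Verify this is maximum:
  Matching size 3 = min(|L|, |R|) = min(3, 6), which is an upper bound, so this matching is maximum.

Maximum matching: {(1,6), (2,4), (3,5)}
Size: 3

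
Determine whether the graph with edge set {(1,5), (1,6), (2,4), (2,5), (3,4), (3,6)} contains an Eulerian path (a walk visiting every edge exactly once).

Step 1: Find the degree of each vertex:
  deg(1) = 2
  deg(2) = 2
  deg(3) = 2
  deg(4) = 2
  deg(5) = 2
  deg(6) = 2

Step 2: Count vertices with odd degree:
  All vertices have even degree (0 odd-degree vertices)

Step 3: Apply Euler's theorem:
  - Eulerian circuit exists iff graph is connected and all vertices have even degree
  - Eulerian path exists iff graph is connected and has 0 or 2 odd-degree vertices

Graph is connected with 0 odd-degree vertices.
Both Eulerian circuit and Eulerian path exist.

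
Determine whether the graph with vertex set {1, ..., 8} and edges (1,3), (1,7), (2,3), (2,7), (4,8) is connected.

Step 1: Build adjacency list from edges:
  1: 3, 7
  2: 3, 7
  3: 1, 2
  4: 8
  5: (none)
  6: (none)
  7: 1, 2
  8: 4

Step 2: Run BFS/DFS from vertex 1:
  Visited: {1, 3, 7, 2}
  Reached 4 of 8 vertices

Step 3: Only 4 of 8 vertices reached. Graph is disconnected.
Connected components: {1, 2, 3, 7}, {4, 8}, {5}, {6}
Answer: No, the graph is not connected (4 components).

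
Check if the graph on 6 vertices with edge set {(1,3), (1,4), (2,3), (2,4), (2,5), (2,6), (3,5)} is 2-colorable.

Step 1: Attempt 2-coloring using BFS:
  Start at vertex 1, assign color 0
  Color vertex 3 with color 1 (neighbor of 1)
  Color vertex 4 with color 1 (neighbor of 1)
  Color vertex 2 with color 0 (neighbor of 3)
  Color vertex 5 with color 0 (neighbor of 3)

Step 2: Conflict found! Vertices 2 and 5 are adjacent but have the same color.
This means the graph contains an odd cycle.

The graph is NOT bipartite.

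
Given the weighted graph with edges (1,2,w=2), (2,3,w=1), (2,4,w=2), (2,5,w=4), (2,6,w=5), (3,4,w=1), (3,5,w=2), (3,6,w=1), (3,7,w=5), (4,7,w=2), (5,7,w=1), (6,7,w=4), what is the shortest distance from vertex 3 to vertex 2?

Step 1: Build adjacency list with weights:
  1: 2(w=2)
  2: 1(w=2), 3(w=1), 4(w=2), 5(w=4), 6(w=5)
  3: 2(w=1), 4(w=1), 5(w=2), 6(w=1), 7(w=5)
  4: 2(w=2), 3(w=1), 7(w=2)
  5: 2(w=4), 3(w=2), 7(w=1)
  6: 2(w=5), 3(w=1), 7(w=4)
  7: 3(w=5), 4(w=2), 5(w=1), 6(w=4)

Step 2: Apply Dijkstra's algorithm from vertex 3:
  Visit vertex 3 (distance=0)
    Update dist[2] = 1
    Update dist[4] = 1
    Update dist[5] = 2
    Update dist[6] = 1
    Update dist[7] = 5
  Visit vertex 2 (distance=1)
    Update dist[1] = 3

Step 3: Shortest path: 3 -> 2
Total weight: 1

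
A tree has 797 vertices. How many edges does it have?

A tree on n vertices always has exactly n - 1 edges.
For n = 797: edges = 797 - 1 = 796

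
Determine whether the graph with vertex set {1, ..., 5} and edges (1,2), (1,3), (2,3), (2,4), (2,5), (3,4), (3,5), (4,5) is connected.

Step 1: Build adjacency list from edges:
  1: 2, 3
  2: 1, 3, 4, 5
  3: 1, 2, 4, 5
  4: 2, 3, 5
  5: 2, 3, 4

Step 2: Run BFS/DFS from vertex 1:
  Visited: {1, 2, 3, 4, 5}
  Reached 5 of 5 vertices

Step 3: All 5 vertices reached from vertex 1, so the graph is connected.
Answer: Yes, the graph is connected.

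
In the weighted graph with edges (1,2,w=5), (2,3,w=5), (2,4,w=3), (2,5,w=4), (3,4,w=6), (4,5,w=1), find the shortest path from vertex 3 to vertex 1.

Step 1: Build adjacency list with weights:
  1: 2(w=5)
  2: 1(w=5), 3(w=5), 4(w=3), 5(w=4)
  3: 2(w=5), 4(w=6)
  4: 2(w=3), 3(w=6), 5(w=1)
  5: 2(w=4), 4(w=1)

Step 2: Apply Dijkstra's algorithm from vertex 3:
  Visit vertex 3 (distance=0)
    Update dist[2] = 5
    Update dist[4] = 6
  Visit vertex 2 (distance=5)
    Update dist[1] = 10
    Update dist[5] = 9
  Visit vertex 4 (distance=6)
    Update dist[5] = 7
  Visit vertex 5 (distance=7)
  Visit vertex 1 (distance=10)

Step 3: Shortest path: 3 -> 2 -> 1
Total weight: 5 + 5 = 10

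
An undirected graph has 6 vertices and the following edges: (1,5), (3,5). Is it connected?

Step 1: Build adjacency list from edges:
  1: 5
  2: (none)
  3: 5
  4: (none)
  5: 1, 3
  6: (none)

Step 2: Run BFS/DFS from vertex 1:
  Visited: {1, 5, 3}
  Reached 3 of 6 vertices

Step 3: Only 3 of 6 vertices reached. Graph is disconnected.
Connected components: {1, 3, 5}, {2}, {4}, {6}
Answer: No, the graph is not connected (4 components).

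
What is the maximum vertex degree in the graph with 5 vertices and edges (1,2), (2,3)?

Step 1: Count edges incident to each vertex:
  deg(1) = 1 (neighbors: 2)
  deg(2) = 2 (neighbors: 1, 3)
  deg(3) = 1 (neighbors: 2)
  deg(4) = 0 (neighbors: none)
  deg(5) = 0 (neighbors: none)

Step 2: Find maximum:
  max(1, 2, 1, 0, 0) = 2 (vertex 2)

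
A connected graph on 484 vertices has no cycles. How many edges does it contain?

A tree on n vertices always has exactly n - 1 edges.
For n = 484: edges = 484 - 1 = 483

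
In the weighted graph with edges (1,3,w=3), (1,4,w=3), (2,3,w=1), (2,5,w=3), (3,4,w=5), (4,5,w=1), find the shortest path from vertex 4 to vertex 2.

Step 1: Build adjacency list with weights:
  1: 3(w=3), 4(w=3)
  2: 3(w=1), 5(w=3)
  3: 1(w=3), 2(w=1), 4(w=5)
  4: 1(w=3), 3(w=5), 5(w=1)
  5: 2(w=3), 4(w=1)

Step 2: Apply Dijkstra's algorithm from vertex 4:
  Visit vertex 4 (distance=0)
    Update dist[1] = 3
    Update dist[3] = 5
    Update dist[5] = 1
  Visit vertex 5 (distance=1)
    Update dist[2] = 4
  Visit vertex 1 (distance=3)
  Visit vertex 2 (distance=4)

Step 3: Shortest path: 4 -> 5 -> 2
Total weight: 1 + 3 = 4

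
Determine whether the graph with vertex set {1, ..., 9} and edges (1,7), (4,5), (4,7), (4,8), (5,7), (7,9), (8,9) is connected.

Step 1: Build adjacency list from edges:
  1: 7
  2: (none)
  3: (none)
  4: 5, 7, 8
  5: 4, 7
  6: (none)
  7: 1, 4, 5, 9
  8: 4, 9
  9: 7, 8

Step 2: Run BFS/DFS from vertex 1:
  Visited: {1, 7, 4, 5, 9, 8}
  Reached 6 of 9 vertices

Step 3: Only 6 of 9 vertices reached. Graph is disconnected.
Connected components: {1, 4, 5, 7, 8, 9}, {2}, {3}, {6}
Answer: No, the graph is not connected (4 components).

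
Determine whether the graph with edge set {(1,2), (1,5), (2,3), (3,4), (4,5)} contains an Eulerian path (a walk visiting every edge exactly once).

Step 1: Find the degree of each vertex:
  deg(1) = 2
  deg(2) = 2
  deg(3) = 2
  deg(4) = 2
  deg(5) = 2

Step 2: Count vertices with odd degree:
  All vertices have even degree (0 odd-degree vertices)

Step 3: Apply Euler's theorem:
  - Eulerian circuit exists iff graph is connected and all vertices have even degree
  - Eulerian path exists iff graph is connected and has 0 or 2 odd-degree vertices

Graph is connected with 0 odd-degree vertices.
Both Eulerian circuit and Eulerian path exist.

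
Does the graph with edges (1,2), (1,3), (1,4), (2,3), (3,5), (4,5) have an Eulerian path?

Step 1: Find the degree of each vertex:
  deg(1) = 3
  deg(2) = 2
  deg(3) = 3
  deg(4) = 2
  deg(5) = 2

Step 2: Count vertices with odd degree:
  Odd-degree vertices: 1, 3 (2 total)

Step 3: Apply Euler's theorem:
  - Eulerian circuit exists iff graph is connected and all vertices have even degree
  - Eulerian path exists iff graph is connected and has 0 or 2 odd-degree vertices

Graph is connected with exactly 2 odd-degree vertices (1, 3).
Eulerian path exists (starting and ending at the odd-degree vertices), but no Eulerian circuit.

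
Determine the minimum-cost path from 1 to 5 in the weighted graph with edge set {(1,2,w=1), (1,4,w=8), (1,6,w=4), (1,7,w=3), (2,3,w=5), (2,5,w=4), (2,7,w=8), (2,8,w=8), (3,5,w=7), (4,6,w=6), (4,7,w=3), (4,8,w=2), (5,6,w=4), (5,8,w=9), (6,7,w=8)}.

Step 1: Build adjacency list with weights:
  1: 2(w=1), 4(w=8), 6(w=4), 7(w=3)
  2: 1(w=1), 3(w=5), 5(w=4), 7(w=8), 8(w=8)
  3: 2(w=5), 5(w=7)
  4: 1(w=8), 6(w=6), 7(w=3), 8(w=2)
  5: 2(w=4), 3(w=7), 6(w=4), 8(w=9)
  6: 1(w=4), 4(w=6), 5(w=4), 7(w=8)
  7: 1(w=3), 2(w=8), 4(w=3), 6(w=8)
  8: 2(w=8), 4(w=2), 5(w=9)

Step 2: Apply Dijkstra's algorithm from vertex 1:
  Visit vertex 1 (distance=0)
    Update dist[2] = 1
    Update dist[4] = 8
    Update dist[6] = 4
    Update dist[7] = 3
  Visit vertex 2 (distance=1)
    Update dist[3] = 6
    Update dist[5] = 5
    Update dist[8] = 9
  Visit vertex 7 (distance=3)
    Update dist[4] = 6
  Visit vertex 6 (distance=4)
  Visit vertex 5 (distance=5)

Step 3: Shortest path: 1 -> 2 -> 5
Total weight: 1 + 4 = 5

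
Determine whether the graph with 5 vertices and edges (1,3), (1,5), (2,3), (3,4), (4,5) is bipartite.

Step 1: Attempt 2-coloring using BFS:
  Start at vertex 1, assign color 0
  Color vertex 3 with color 1 (neighbor of 1)
  Color vertex 5 with color 1 (neighbor of 1)
  Color vertex 2 with color 0 (neighbor of 3)
  Color vertex 4 with color 0 (neighbor of 3)

Step 2: 2-coloring succeeded. No conflicts found.
  Set A (color 0): {1, 2, 4}
  Set B (color 1): {3, 5}

The graph is bipartite with partition {1, 2, 4}, {3, 5}.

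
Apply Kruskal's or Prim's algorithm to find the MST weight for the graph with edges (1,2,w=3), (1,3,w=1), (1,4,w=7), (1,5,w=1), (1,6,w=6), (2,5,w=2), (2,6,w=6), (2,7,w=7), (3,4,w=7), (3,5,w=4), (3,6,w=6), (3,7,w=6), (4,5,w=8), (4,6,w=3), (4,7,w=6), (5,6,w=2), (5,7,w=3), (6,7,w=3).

Apply Kruskal's algorithm (sort edges by weight, add if no cycle):

Sorted edges by weight:
  (1,5) w=1
  (1,3) w=1
  (2,5) w=2
  (5,6) w=2
  (1,2) w=3
  (4,6) w=3
  (5,7) w=3
  (6,7) w=3
  (3,5) w=4
  (1,6) w=6
  (2,6) w=6
  (3,6) w=6
  (3,7) w=6
  (4,7) w=6
  (1,4) w=7
  (2,7) w=7
  (3,4) w=7
  (4,5) w=8

Add edge (1,5) w=1 -- no cycle. Running total: 1
Add edge (1,3) w=1 -- no cycle. Running total: 2
Add edge (2,5) w=2 -- no cycle. Running total: 4
Add edge (5,6) w=2 -- no cycle. Running total: 6
Skip edge (1,2) w=3 -- would create cycle
Add edge (4,6) w=3 -- no cycle. Running total: 9
Add edge (5,7) w=3 -- no cycle. Running total: 12

MST edges: (1,5,w=1), (1,3,w=1), (2,5,w=2), (5,6,w=2), (4,6,w=3), (5,7,w=3)
Total MST weight: 1 + 1 + 2 + 2 + 3 + 3 = 12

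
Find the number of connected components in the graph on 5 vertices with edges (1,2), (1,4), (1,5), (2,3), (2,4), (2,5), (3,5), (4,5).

Step 1: Build adjacency list from edges:
  1: 2, 4, 5
  2: 1, 3, 4, 5
  3: 2, 5
  4: 1, 2, 5
  5: 1, 2, 3, 4

Step 2: Run BFS/DFS from vertex 1:
  Visited: {1, 2, 4, 5, 3}
  Reached 5 of 5 vertices

Step 3: All 5 vertices reached from vertex 1, so the graph is connected.
Number of connected components: 1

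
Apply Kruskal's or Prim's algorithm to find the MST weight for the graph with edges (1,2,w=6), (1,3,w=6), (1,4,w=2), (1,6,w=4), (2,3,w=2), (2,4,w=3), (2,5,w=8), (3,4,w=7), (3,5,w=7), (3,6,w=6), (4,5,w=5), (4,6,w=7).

Apply Kruskal's algorithm (sort edges by weight, add if no cycle):

Sorted edges by weight:
  (1,4) w=2
  (2,3) w=2
  (2,4) w=3
  (1,6) w=4
  (4,5) w=5
  (1,3) w=6
  (1,2) w=6
  (3,6) w=6
  (3,5) w=7
  (3,4) w=7
  (4,6) w=7
  (2,5) w=8

Add edge (1,4) w=2 -- no cycle. Running total: 2
Add edge (2,3) w=2 -- no cycle. Running total: 4
Add edge (2,4) w=3 -- no cycle. Running total: 7
Add edge (1,6) w=4 -- no cycle. Running total: 11
Add edge (4,5) w=5 -- no cycle. Running total: 16

MST edges: (1,4,w=2), (2,3,w=2), (2,4,w=3), (1,6,w=4), (4,5,w=5)
Total MST weight: 2 + 2 + 3 + 4 + 5 = 16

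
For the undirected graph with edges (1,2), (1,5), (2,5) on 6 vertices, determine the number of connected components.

Step 1: Build adjacency list from edges:
  1: 2, 5
  2: 1, 5
  3: (none)
  4: (none)
  5: 1, 2
  6: (none)

Step 2: Run BFS/DFS from vertex 1:
  Visited: {1, 2, 5}
  Reached 3 of 6 vertices

Step 3: Only 3 of 6 vertices reached. Graph is disconnected.
Connected components: {1, 2, 5}, {3}, {4}, {6}
Number of connected components: 4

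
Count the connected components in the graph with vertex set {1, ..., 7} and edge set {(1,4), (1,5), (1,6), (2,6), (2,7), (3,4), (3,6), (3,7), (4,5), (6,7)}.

Step 1: Build adjacency list from edges:
  1: 4, 5, 6
  2: 6, 7
  3: 4, 6, 7
  4: 1, 3, 5
  5: 1, 4
  6: 1, 2, 3, 7
  7: 2, 3, 6

Step 2: Run BFS/DFS from vertex 1:
  Visited: {1, 4, 5, 6, 3, 2, 7}
  Reached 7 of 7 vertices

Step 3: All 7 vertices reached from vertex 1, so the graph is connected.
Number of connected components: 1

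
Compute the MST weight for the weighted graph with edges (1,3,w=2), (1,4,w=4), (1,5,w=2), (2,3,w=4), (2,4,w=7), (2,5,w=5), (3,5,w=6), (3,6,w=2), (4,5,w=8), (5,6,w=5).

Apply Kruskal's algorithm (sort edges by weight, add if no cycle):

Sorted edges by weight:
  (1,3) w=2
  (1,5) w=2
  (3,6) w=2
  (1,4) w=4
  (2,3) w=4
  (2,5) w=5
  (5,6) w=5
  (3,5) w=6
  (2,4) w=7
  (4,5) w=8

Add edge (1,3) w=2 -- no cycle. Running total: 2
Add edge (1,5) w=2 -- no cycle. Running total: 4
Add edge (3,6) w=2 -- no cycle. Running total: 6
Add edge (1,4) w=4 -- no cycle. Running total: 10
Add edge (2,3) w=4 -- no cycle. Running total: 14

MST edges: (1,3,w=2), (1,5,w=2), (3,6,w=2), (1,4,w=4), (2,3,w=4)
Total MST weight: 2 + 2 + 2 + 4 + 4 = 14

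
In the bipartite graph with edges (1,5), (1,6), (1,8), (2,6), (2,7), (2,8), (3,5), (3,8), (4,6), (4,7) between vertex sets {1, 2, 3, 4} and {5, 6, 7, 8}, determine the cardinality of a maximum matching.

Step 1: List the neighbors of each left vertex:
  1: 5, 6, 8
  2: 6, 7, 8
  3: 5, 8
  4: 6, 7

Step 2: Greedily match left vertices, then look for augmenting paths:
  Match 1 -- 5
  Match 2 -- 6
  Match 3 -- 8
  Match 4 -- 7
  No augmenting path remains.

Step 3: Verify this is maximum:
  Matching size 4 = min(|L|, |R|) = min(4, 4), which is an upper bound, so this matching is maximum.

Maximum matching: {(1,5), (2,6), (3,8), (4,7)}
Size: 4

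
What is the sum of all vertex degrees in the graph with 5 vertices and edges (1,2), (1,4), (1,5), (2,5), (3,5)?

Step 1: Count edges incident to each vertex:
  deg(1) = 3 (neighbors: 2, 4, 5)
  deg(2) = 2 (neighbors: 1, 5)
  deg(3) = 1 (neighbors: 5)
  deg(4) = 1 (neighbors: 1)
  deg(5) = 3 (neighbors: 1, 2, 3)

Step 2: Sum all degrees:
  3 + 2 + 1 + 1 + 3 = 10

Verification: sum of degrees = 2 * |E| = 2 * 5 = 10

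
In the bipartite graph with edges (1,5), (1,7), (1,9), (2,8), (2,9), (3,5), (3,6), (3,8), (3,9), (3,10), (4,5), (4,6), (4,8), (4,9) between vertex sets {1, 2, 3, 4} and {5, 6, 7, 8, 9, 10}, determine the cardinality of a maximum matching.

Step 1: List the neighbors of each left vertex:
  1: 5, 7, 9
  2: 8, 9
  3: 5, 6, 8, 9, 10
  4: 5, 6, 8, 9

Step 2: Greedily match left vertices, then look for augmenting paths:
  Match 1 -- 5
  Match 2 -- 8
  Match 3 -- 6
  Match 4 -- 9
  No augmenting path remains.

Step 3: Verify this is maximum:
  Matching size 4 = min(|L|, |R|) = min(4, 6), which is an upper bound, so this matching is maximum.

Maximum matching: {(1,5), (2,8), (3,6), (4,9)}
Size: 4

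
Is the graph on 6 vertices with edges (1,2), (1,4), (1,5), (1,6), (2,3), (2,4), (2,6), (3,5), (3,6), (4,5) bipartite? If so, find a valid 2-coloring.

Step 1: Attempt 2-coloring using BFS:
  Start at vertex 1, assign color 0
  Color vertex 2 with color 1 (neighbor of 1)
  Color vertex 4 with color 1 (neighbor of 1)
  Color vertex 5 with color 1 (neighbor of 1)
  Color vertex 6 with color 1 (neighbor of 1)
  Color vertex 3 with color 0 (neighbor of 2)

Step 2: Conflict found! Vertices 2 and 4 are adjacent but have the same color.
This means the graph contains an odd cycle.

The graph is NOT bipartite.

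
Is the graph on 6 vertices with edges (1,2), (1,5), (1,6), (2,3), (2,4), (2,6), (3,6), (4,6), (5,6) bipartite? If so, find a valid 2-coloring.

Step 1: Attempt 2-coloring using BFS:
  Start at vertex 1, assign color 0
  Color vertex 2 with color 1 (neighbor of 1)
  Color vertex 5 with color 1 (neighbor of 1)
  Color vertex 6 with color 1 (neighbor of 1)
  Color vertex 3 with color 0 (neighbor of 2)
  Color vertex 4 with color 0 (neighbor of 2)

Step 2: Conflict found! Vertices 2 and 6 are adjacent but have the same color.
This means the graph contains an odd cycle.

The graph is NOT bipartite.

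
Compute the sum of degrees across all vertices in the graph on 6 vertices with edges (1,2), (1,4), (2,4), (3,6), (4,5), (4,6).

Step 1: Count edges incident to each vertex:
  deg(1) = 2 (neighbors: 2, 4)
  deg(2) = 2 (neighbors: 1, 4)
  deg(3) = 1 (neighbors: 6)
  deg(4) = 4 (neighbors: 1, 2, 5, 6)
  deg(5) = 1 (neighbors: 4)
  deg(6) = 2 (neighbors: 3, 4)

Step 2: Sum all degrees:
  2 + 2 + 1 + 4 + 1 + 2 = 12

Verification: sum of degrees = 2 * |E| = 2 * 6 = 12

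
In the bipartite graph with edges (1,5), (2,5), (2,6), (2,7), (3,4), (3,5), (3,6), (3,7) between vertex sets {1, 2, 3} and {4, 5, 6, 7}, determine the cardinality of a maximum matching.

Step 1: List the neighbors of each left vertex:
  1: 5
  2: 5, 6, 7
  3: 4, 5, 6, 7

Step 2: Greedily match left vertices, then look for augmenting paths:
  Match 1 -- 5
  Match 2 -- 6
  Match 3 -- 4
  No augmenting path remains.

Step 3: Verify this is maximum:
  Matching size 3 = min(|L|, |R|) = min(3, 4), which is an upper bound, so this matching is maximum.

Maximum matching: {(1,5), (2,6), (3,4)}
Size: 3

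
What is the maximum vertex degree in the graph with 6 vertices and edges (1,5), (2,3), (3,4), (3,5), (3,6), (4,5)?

Step 1: Count edges incident to each vertex:
  deg(1) = 1 (neighbors: 5)
  deg(2) = 1 (neighbors: 3)
  deg(3) = 4 (neighbors: 2, 4, 5, 6)
  deg(4) = 2 (neighbors: 3, 5)
  deg(5) = 3 (neighbors: 1, 3, 4)
  deg(6) = 1 (neighbors: 3)

Step 2: Find maximum:
  max(1, 1, 4, 2, 3, 1) = 4 (vertex 3)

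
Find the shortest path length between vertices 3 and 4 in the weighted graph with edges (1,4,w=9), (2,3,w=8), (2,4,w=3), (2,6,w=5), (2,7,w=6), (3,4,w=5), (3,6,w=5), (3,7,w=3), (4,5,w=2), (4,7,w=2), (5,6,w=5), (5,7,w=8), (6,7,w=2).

Step 1: Build adjacency list with weights:
  1: 4(w=9)
  2: 3(w=8), 4(w=3), 6(w=5), 7(w=6)
  3: 2(w=8), 4(w=5), 6(w=5), 7(w=3)
  4: 1(w=9), 2(w=3), 3(w=5), 5(w=2), 7(w=2)
  5: 4(w=2), 6(w=5), 7(w=8)
  6: 2(w=5), 3(w=5), 5(w=5), 7(w=2)
  7: 2(w=6), 3(w=3), 4(w=2), 5(w=8), 6(w=2)

Step 2: Apply Dijkstra's algorithm from vertex 3:
  Visit vertex 3 (distance=0)
    Update dist[2] = 8
    Update dist[4] = 5
    Update dist[6] = 5
    Update dist[7] = 3
  Visit vertex 7 (distance=3)
    Update dist[5] = 11
  Visit vertex 4 (distance=5)
    Update dist[1] = 14
    Update dist[5] = 7

Step 3: Shortest path: 3 -> 4
Total weight: 5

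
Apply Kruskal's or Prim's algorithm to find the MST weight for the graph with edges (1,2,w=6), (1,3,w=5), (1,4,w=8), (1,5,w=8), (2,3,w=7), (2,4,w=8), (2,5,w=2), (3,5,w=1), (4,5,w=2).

Apply Kruskal's algorithm (sort edges by weight, add if no cycle):

Sorted edges by weight:
  (3,5) w=1
  (2,5) w=2
  (4,5) w=2
  (1,3) w=5
  (1,2) w=6
  (2,3) w=7
  (1,4) w=8
  (1,5) w=8
  (2,4) w=8

Add edge (3,5) w=1 -- no cycle. Running total: 1
Add edge (2,5) w=2 -- no cycle. Running total: 3
Add edge (4,5) w=2 -- no cycle. Running total: 5
Add edge (1,3) w=5 -- no cycle. Running total: 10

MST edges: (3,5,w=1), (2,5,w=2), (4,5,w=2), (1,3,w=5)
Total MST weight: 1 + 2 + 2 + 5 = 10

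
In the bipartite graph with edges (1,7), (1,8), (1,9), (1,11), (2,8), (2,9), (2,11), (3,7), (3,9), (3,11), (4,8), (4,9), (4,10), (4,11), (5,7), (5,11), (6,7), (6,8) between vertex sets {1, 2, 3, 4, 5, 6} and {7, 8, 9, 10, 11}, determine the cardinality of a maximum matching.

Step 1: List the neighbors of each left vertex:
  1: 7, 8, 9, 11
  2: 8, 9, 11
  3: 7, 9, 11
  4: 8, 9, 10, 11
  5: 7, 11
  6: 7, 8

Step 2: Greedily match left vertices, then look for augmenting paths:
  Match 1 -- 7
  Match 2 -- 8
  Match 3 -- 9
  Match 4 -- 10
  Match 5 -- 11
  No augmenting path remains.

Step 3: Verify this is maximum:
  Matching size 5 = min(|L|, |R|) = min(6, 5), which is an upper bound, so this matching is maximum.

Maximum matching: {(1,7), (2,8), (3,9), (4,10), (5,11)}
Size: 5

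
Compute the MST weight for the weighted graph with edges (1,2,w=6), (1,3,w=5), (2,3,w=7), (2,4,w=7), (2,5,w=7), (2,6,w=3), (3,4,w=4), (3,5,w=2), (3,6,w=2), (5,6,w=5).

Apply Kruskal's algorithm (sort edges by weight, add if no cycle):

Sorted edges by weight:
  (3,6) w=2
  (3,5) w=2
  (2,6) w=3
  (3,4) w=4
  (1,3) w=5
  (5,6) w=5
  (1,2) w=6
  (2,4) w=7
  (2,5) w=7
  (2,3) w=7

Add edge (3,6) w=2 -- no cycle. Running total: 2
Add edge (3,5) w=2 -- no cycle. Running total: 4
Add edge (2,6) w=3 -- no cycle. Running total: 7
Add edge (3,4) w=4 -- no cycle. Running total: 11
Add edge (1,3) w=5 -- no cycle. Running total: 16

MST edges: (3,6,w=2), (3,5,w=2), (2,6,w=3), (3,4,w=4), (1,3,w=5)
Total MST weight: 2 + 2 + 3 + 4 + 5 = 16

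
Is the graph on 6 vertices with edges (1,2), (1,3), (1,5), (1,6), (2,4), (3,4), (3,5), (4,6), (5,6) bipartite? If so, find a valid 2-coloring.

Step 1: Attempt 2-coloring using BFS:
  Start at vertex 1, assign color 0
  Color vertex 2 with color 1 (neighbor of 1)
  Color vertex 3 with color 1 (neighbor of 1)
  Color vertex 5 with color 1 (neighbor of 1)
  Color vertex 6 with color 1 (neighbor of 1)
  Color vertex 4 with color 0 (neighbor of 2)

Step 2: Conflict found! Vertices 3 and 5 are adjacent but have the same color.
This means the graph contains an odd cycle.

The graph is NOT bipartite.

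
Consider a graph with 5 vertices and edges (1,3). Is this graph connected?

Step 1: Build adjacency list from edges:
  1: 3
  2: (none)
  3: 1
  4: (none)
  5: (none)

Step 2: Run BFS/DFS from vertex 1:
  Visited: {1, 3}
  Reached 2 of 5 vertices

Step 3: Only 2 of 5 vertices reached. Graph is disconnected.
Connected components: {1, 3}, {2}, {4}, {5}
Answer: No, the graph is not connected (4 components).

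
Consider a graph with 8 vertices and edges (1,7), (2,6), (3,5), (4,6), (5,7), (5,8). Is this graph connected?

Step 1: Build adjacency list from edges:
  1: 7
  2: 6
  3: 5
  4: 6
  5: 3, 7, 8
  6: 2, 4
  7: 1, 5
  8: 5

Step 2: Run BFS/DFS from vertex 1:
  Visited: {1, 7, 5, 3, 8}
  Reached 5 of 8 vertices

Step 3: Only 5 of 8 vertices reached. Graph is disconnected.
Connected components: {1, 3, 5, 7, 8}, {2, 4, 6}
Answer: No, the graph is not connected (2 components).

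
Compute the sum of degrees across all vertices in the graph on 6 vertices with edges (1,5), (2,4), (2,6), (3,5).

Step 1: Count edges incident to each vertex:
  deg(1) = 1 (neighbors: 5)
  deg(2) = 2 (neighbors: 4, 6)
  deg(3) = 1 (neighbors: 5)
  deg(4) = 1 (neighbors: 2)
  deg(5) = 2 (neighbors: 1, 3)
  deg(6) = 1 (neighbors: 2)

Step 2: Sum all degrees:
  1 + 2 + 1 + 1 + 2 + 1 = 8

Verification: sum of degrees = 2 * |E| = 2 * 4 = 8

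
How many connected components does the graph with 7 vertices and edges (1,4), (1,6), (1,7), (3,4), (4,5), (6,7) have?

Step 1: Build adjacency list from edges:
  1: 4, 6, 7
  2: (none)
  3: 4
  4: 1, 3, 5
  5: 4
  6: 1, 7
  7: 1, 6

Step 2: Run BFS/DFS from vertex 1:
  Visited: {1, 4, 6, 7, 3, 5}
  Reached 6 of 7 vertices

Step 3: Only 6 of 7 vertices reached. Graph is disconnected.
Connected components: {1, 3, 4, 5, 6, 7}, {2}
Number of connected components: 2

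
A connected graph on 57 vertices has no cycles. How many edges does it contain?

A tree on n vertices always has exactly n - 1 edges.
For n = 57: edges = 57 - 1 = 56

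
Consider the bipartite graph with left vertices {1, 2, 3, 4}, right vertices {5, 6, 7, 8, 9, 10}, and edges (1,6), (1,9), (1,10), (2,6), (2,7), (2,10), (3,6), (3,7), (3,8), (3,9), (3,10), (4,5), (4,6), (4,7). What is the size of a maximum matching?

Step 1: List the neighbors of each left vertex:
  1: 6, 9, 10
  2: 6, 7, 10
  3: 6, 7, 8, 9, 10
  4: 5, 6, 7

Step 2: Greedily match left vertices, then look for augmenting paths:
  Match 1 -- 6
  Match 2 -- 7
  Match 3 -- 8
  Match 4 -- 5
  No augmenting path remains.

Step 3: Verify this is maximum:
  Matching size 4 = min(|L|, |R|) = min(4, 6), which is an upper bound, so this matching is maximum.

Maximum matching: {(1,6), (2,7), (3,8), (4,5)}
Size: 4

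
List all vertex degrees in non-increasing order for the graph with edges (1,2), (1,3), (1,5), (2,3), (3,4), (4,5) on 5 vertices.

Step 1: Count edges incident to each vertex:
  deg(1) = 3 (neighbors: 2, 3, 5)
  deg(2) = 2 (neighbors: 1, 3)
  deg(3) = 3 (neighbors: 1, 2, 4)
  deg(4) = 2 (neighbors: 3, 5)
  deg(5) = 2 (neighbors: 1, 4)

Step 2: Sort degrees in non-increasing order:
  Degrees: [3, 2, 3, 2, 2] -> sorted: [3, 3, 2, 2, 2]

Degree sequence: [3, 3, 2, 2, 2]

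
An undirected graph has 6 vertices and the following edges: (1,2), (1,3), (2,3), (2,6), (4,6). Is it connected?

Step 1: Build adjacency list from edges:
  1: 2, 3
  2: 1, 3, 6
  3: 1, 2
  4: 6
  5: (none)
  6: 2, 4

Step 2: Run BFS/DFS from vertex 1:
  Visited: {1, 2, 3, 6, 4}
  Reached 5 of 6 vertices

Step 3: Only 5 of 6 vertices reached. Graph is disconnected.
Connected components: {1, 2, 3, 4, 6}, {5}
Answer: No, the graph is not connected (2 components).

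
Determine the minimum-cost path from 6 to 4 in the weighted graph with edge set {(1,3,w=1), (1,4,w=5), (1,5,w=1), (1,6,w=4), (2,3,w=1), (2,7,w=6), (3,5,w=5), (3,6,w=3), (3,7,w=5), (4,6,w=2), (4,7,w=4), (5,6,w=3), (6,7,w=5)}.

Step 1: Build adjacency list with weights:
  1: 3(w=1), 4(w=5), 5(w=1), 6(w=4)
  2: 3(w=1), 7(w=6)
  3: 1(w=1), 2(w=1), 5(w=5), 6(w=3), 7(w=5)
  4: 1(w=5), 6(w=2), 7(w=4)
  5: 1(w=1), 3(w=5), 6(w=3)
  6: 1(w=4), 3(w=3), 4(w=2), 5(w=3), 7(w=5)
  7: 2(w=6), 3(w=5), 4(w=4), 6(w=5)

Step 2: Apply Dijkstra's algorithm from vertex 6:
  Visit vertex 6 (distance=0)
    Update dist[1] = 4
    Update dist[3] = 3
    Update dist[4] = 2
    Update dist[5] = 3
    Update dist[7] = 5
  Visit vertex 4 (distance=2)

Step 3: Shortest path: 6 -> 4
Total weight: 2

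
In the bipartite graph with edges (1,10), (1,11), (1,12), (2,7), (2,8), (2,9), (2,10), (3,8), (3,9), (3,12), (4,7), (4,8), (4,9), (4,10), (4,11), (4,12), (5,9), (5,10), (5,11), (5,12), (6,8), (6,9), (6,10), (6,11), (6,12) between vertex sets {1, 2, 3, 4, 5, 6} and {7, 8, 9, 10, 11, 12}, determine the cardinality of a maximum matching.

Step 1: List the neighbors of each left vertex:
  1: 10, 11, 12
  2: 7, 8, 9, 10
  3: 8, 9, 12
  4: 7, 8, 9, 10, 11, 12
  5: 9, 10, 11, 12
  6: 8, 9, 10, 11, 12

Step 2: Greedily match left vertices, then look for augmenting paths:
  Match 1 -- 10
  Match 2 -- 7
  Match 3 -- 8
  Match 4 -- 9
  Match 5 -- 11
  Match 6 -- 12
  No augmenting path remains.

Step 3: Verify this is maximum:
  Matching size 6 = min(|L|, |R|) = min(6, 6), which is an upper bound, so this matching is maximum.

Maximum matching: {(1,10), (2,7), (3,8), (4,9), (5,11), (6,12)}
Size: 6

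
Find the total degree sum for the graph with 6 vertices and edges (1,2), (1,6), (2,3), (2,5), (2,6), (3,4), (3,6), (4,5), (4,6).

Step 1: Count edges incident to each vertex:
  deg(1) = 2 (neighbors: 2, 6)
  deg(2) = 4 (neighbors: 1, 3, 5, 6)
  deg(3) = 3 (neighbors: 2, 4, 6)
  deg(4) = 3 (neighbors: 3, 5, 6)
  deg(5) = 2 (neighbors: 2, 4)
  deg(6) = 4 (neighbors: 1, 2, 3, 4)

Step 2: Sum all degrees:
  2 + 4 + 3 + 3 + 2 + 4 = 18

Verification: sum of degrees = 2 * |E| = 2 * 9 = 18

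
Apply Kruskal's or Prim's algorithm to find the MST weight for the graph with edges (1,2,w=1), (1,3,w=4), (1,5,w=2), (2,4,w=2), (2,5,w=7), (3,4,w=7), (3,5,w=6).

Apply Kruskal's algorithm (sort edges by weight, add if no cycle):

Sorted edges by weight:
  (1,2) w=1
  (1,5) w=2
  (2,4) w=2
  (1,3) w=4
  (3,5) w=6
  (2,5) w=7
  (3,4) w=7

Add edge (1,2) w=1 -- no cycle. Running total: 1
Add edge (1,5) w=2 -- no cycle. Running total: 3
Add edge (2,4) w=2 -- no cycle. Running total: 5
Add edge (1,3) w=4 -- no cycle. Running total: 9

MST edges: (1,2,w=1), (1,5,w=2), (2,4,w=2), (1,3,w=4)
Total MST weight: 1 + 2 + 2 + 4 = 9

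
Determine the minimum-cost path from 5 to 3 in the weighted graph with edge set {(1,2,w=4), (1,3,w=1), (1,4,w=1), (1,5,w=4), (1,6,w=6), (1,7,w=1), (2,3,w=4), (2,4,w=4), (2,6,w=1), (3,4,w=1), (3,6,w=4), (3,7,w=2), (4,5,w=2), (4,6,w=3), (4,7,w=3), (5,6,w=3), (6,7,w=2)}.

Step 1: Build adjacency list with weights:
  1: 2(w=4), 3(w=1), 4(w=1), 5(w=4), 6(w=6), 7(w=1)
  2: 1(w=4), 3(w=4), 4(w=4), 6(w=1)
  3: 1(w=1), 2(w=4), 4(w=1), 6(w=4), 7(w=2)
  4: 1(w=1), 2(w=4), 3(w=1), 5(w=2), 6(w=3), 7(w=3)
  5: 1(w=4), 4(w=2), 6(w=3)
  6: 1(w=6), 2(w=1), 3(w=4), 4(w=3), 5(w=3), 7(w=2)
  7: 1(w=1), 3(w=2), 4(w=3), 6(w=2)

Step 2: Apply Dijkstra's algorithm from vertex 5:
  Visit vertex 5 (distance=0)
    Update dist[1] = 4
    Update dist[4] = 2
    Update dist[6] = 3
  Visit vertex 4 (distance=2)
    Update dist[1] = 3
    Update dist[2] = 6
    Update dist[3] = 3
    Update dist[7] = 5
  Visit vertex 1 (distance=3)
    Update dist[7] = 4
  Visit vertex 3 (distance=3)

Step 3: Shortest path: 5 -> 4 -> 3
Total weight: 2 + 1 = 3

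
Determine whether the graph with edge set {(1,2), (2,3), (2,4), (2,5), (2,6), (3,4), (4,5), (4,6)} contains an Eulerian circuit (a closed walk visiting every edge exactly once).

Step 1: Find the degree of each vertex:
  deg(1) = 1
  deg(2) = 5
  deg(3) = 2
  deg(4) = 4
  deg(5) = 2
  deg(6) = 2

Step 2: Count vertices with odd degree:
  Odd-degree vertices: 1, 2 (2 total)

Step 3: Apply Euler's theorem:
  - Eulerian circuit exists iff graph is connected and all vertices have even degree
  - Eulerian path exists iff graph is connected and has 0 or 2 odd-degree vertices

Graph is connected with exactly 2 odd-degree vertices (1, 2).
Eulerian path exists (starting and ending at the odd-degree vertices), but no Eulerian circuit.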